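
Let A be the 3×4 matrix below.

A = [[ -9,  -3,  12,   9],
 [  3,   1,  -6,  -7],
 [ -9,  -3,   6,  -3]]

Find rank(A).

Row reduce to echelon form.
R2 ← R2 + (1/3)·R1: [0, 0, -2, -4]
R3 ← R3 − R1: [0, 0, -6, -12]
R3 ← R3 − (3)·R2: [0, 0, 0, 0]
Echelon form has 2 nonzero rows, so rank(A) = 2.

2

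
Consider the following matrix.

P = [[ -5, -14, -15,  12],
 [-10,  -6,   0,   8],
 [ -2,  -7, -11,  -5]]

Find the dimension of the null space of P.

1

Row reduce to echelon form.
R2 ← R2 − (2)·R1: [0, 22, 30, -16]
R3 ← R3 − (2/5)·R1: [0, -7/5, -5, -49/5]
R3 ← R3 + (7/110)·R2: [0, 0, -34/11, -119/11]
3 nonzero rows, so rank(P) = 3.
P has 4 columns; by rank–nullity, nullity = 4 − 3 = 1.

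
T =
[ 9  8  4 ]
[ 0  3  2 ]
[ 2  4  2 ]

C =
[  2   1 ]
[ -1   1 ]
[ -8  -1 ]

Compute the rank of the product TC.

2

First compute TC:
[[-22,  13],
 [-19,   1],
 [-16,   4]]
Now row reduce the product.
R2 ← R2 − (19/22)·R1: [0, -225/22]
R3 ← R3 − (8/11)·R1: [0, -60/11]
R3 ← R3 − (8/15)·R2: [0, 0]
2 nonzero rows, so rank(TC) = 2.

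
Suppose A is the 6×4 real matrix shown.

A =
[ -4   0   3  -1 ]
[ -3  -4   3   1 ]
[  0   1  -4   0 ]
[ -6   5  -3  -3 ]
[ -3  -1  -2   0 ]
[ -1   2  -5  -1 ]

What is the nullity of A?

0

Row reduce to echelon form.
R2 ← R2 − (3/4)·R1: [0, -4, 3/4, 7/4]
R4 ← R4 − (3/2)·R1: [0, 5, -15/2, -3/2]
R5 ← R5 − (3/4)·R1: [0, -1, -17/4, 3/4]
R6 ← R6 − (1/4)·R1: [0, 2, -23/4, -3/4]
R3 ← R3 + (1/4)·R2: [0, 0, -61/16, 7/16]
R4 ← R4 + (5/4)·R2: [0, 0, -105/16, 11/16]
R5 ← R5 − (1/4)·R2: [0, 0, -71/16, 5/16]
R6 ← R6 + (1/2)·R2: [0, 0, -43/8, 1/8]
R4 ← R4 − (105/61)·R3: [0, 0, 0, -4/61]
R5 ← R5 − (71/61)·R3: [0, 0, 0, -12/61]
R6 ← R6 − (86/61)·R3: [0, 0, 0, -30/61]
R5 ← R5 − (3)·R4: [0, 0, 0, 0]
R6 ← R6 − (15/2)·R4: [0, 0, 0, 0]
4 nonzero rows, so rank(A) = 4.
A has 4 columns; by rank–nullity, nullity = 4 − 4 = 0.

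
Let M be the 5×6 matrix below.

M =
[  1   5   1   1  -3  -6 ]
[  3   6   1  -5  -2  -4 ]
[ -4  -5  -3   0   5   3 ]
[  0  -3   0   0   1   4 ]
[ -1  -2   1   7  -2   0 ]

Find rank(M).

3

Row reduce to echelon form.
R2 ← R2 − (3)·R1: [0, -9, -2, -8, 7, 14]
R3 ← R3 + (4)·R1: [0, 15, 1, 4, -7, -21]
R5 ← R5 + R1: [0, 3, 2, 8, -5, -6]
R3 ← R3 + (5/3)·R2: [0, 0, -7/3, -28/3, 14/3, 7/3]
R4 ← R4 − (1/3)·R2: [0, 0, 2/3, 8/3, -4/3, -2/3]
R5 ← R5 + (1/3)·R2: [0, 0, 4/3, 16/3, -8/3, -4/3]
R4 ← R4 + (2/7)·R3: [0, 0, 0, 0, 0, 0]
R5 ← R5 + (4/7)·R3: [0, 0, 0, 0, 0, 0]
Echelon form has 3 nonzero rows, so rank(M) = 3.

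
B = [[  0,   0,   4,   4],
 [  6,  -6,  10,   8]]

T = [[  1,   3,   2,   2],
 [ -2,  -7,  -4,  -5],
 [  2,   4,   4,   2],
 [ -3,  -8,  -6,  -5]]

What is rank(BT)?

2

First compute BT:
[[ -4, -16,  -8, -12],
 [ 14,  36,  28,  22]]
Now row reduce the product.
R2 ← R2 + (7/2)·R1: [0, -20, 0, -20]
2 nonzero rows, so rank(BT) = 2.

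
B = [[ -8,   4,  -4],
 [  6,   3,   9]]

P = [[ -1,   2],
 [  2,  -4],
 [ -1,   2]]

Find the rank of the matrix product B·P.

First compute BP:
[[ 20, -40],
 [ -9,  18]]
Now row reduce the product.
R2 ← R2 + (9/20)·R1: [0, 0]
1 nonzero row, so rank(BP) = 1.

1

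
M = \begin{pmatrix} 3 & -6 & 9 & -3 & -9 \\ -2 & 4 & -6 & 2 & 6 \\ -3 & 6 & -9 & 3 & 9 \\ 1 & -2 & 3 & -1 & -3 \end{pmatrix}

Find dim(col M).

1

Row reduce to echelon form.
R2 ← R2 + (2/3)·R1: [0, 0, 0, 0, 0]
R3 ← R3 + R1: [0, 0, 0, 0, 0]
R4 ← R4 − (1/3)·R1: [0, 0, 0, 0, 0]
Echelon form has 1 nonzero row, so rank(M) = 1.
The column space has dimension equal to the rank: 1.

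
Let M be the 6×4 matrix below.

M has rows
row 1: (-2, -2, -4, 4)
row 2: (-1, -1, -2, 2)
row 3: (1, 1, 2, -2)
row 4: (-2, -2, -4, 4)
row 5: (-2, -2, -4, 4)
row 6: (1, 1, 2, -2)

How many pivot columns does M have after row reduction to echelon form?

Row reduce to echelon form.
R2 ← R2 − (1/2)·R1: [0, 0, 0, 0]
R3 ← R3 + (1/2)·R1: [0, 0, 0, 0]
R4 ← R4 − R1: [0, 0, 0, 0]
R5 ← R5 − R1: [0, 0, 0, 0]
R6 ← R6 + (1/2)·R1: [0, 0, 0, 0]
Echelon form has 1 nonzero row, so rank(M) = 1.
Each nonzero row contributes one pivot column: 1 pivot columns.

1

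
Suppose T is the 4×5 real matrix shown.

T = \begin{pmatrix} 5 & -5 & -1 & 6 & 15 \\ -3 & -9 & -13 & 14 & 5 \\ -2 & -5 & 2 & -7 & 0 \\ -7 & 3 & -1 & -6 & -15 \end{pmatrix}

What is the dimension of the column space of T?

4

Row reduce to echelon form.
R2 ← R2 + (3/5)·R1: [0, -12, -68/5, 88/5, 14]
R3 ← R3 + (2/5)·R1: [0, -7, 8/5, -23/5, 6]
R4 ← R4 + (7/5)·R1: [0, -4, -12/5, 12/5, 6]
R3 ← R3 − (7/12)·R2: [0, 0, 143/15, -223/15, -13/6]
R4 ← R4 − (1/3)·R2: [0, 0, 32/15, -52/15, 4/3]
R4 ← R4 − (32/143)·R3: [0, 0, 0, -20/143, 20/11]
Echelon form has 4 nonzero rows, so rank(T) = 4.
The column space has dimension equal to the rank: 4.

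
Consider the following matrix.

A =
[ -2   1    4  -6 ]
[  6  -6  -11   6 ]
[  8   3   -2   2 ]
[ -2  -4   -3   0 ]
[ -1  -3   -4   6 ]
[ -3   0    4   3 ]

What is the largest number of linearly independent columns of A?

Row reduce to echelon form.
R2 ← R2 + (3)·R1: [0, -3, 1, -12]
R3 ← R3 + (4)·R1: [0, 7, 14, -22]
R4 ← R4 − R1: [0, -5, -7, 6]
R5 ← R5 − (1/2)·R1: [0, -7/2, -6, 9]
R6 ← R6 − (3/2)·R1: [0, -3/2, -2, 12]
R3 ← R3 + (7/3)·R2: [0, 0, 49/3, -50]
R4 ← R4 − (5/3)·R2: [0, 0, -26/3, 26]
R5 ← R5 − (7/6)·R2: [0, 0, -43/6, 23]
R6 ← R6 − (1/2)·R2: [0, 0, -5/2, 18]
R4 ← R4 + (26/49)·R3: [0, 0, 0, -26/49]
R5 ← R5 + (43/98)·R3: [0, 0, 0, 52/49]
R6 ← R6 + (15/98)·R3: [0, 0, 0, 507/49]
R5 ← R5 + (2)·R4: [0, 0, 0, 0]
R6 ← R6 + (39/2)·R4: [0, 0, 0, 0]
Echelon form has 4 nonzero rows, so rank(A) = 4.
The rank gives the maximum number of linearly independent columns: 4.

4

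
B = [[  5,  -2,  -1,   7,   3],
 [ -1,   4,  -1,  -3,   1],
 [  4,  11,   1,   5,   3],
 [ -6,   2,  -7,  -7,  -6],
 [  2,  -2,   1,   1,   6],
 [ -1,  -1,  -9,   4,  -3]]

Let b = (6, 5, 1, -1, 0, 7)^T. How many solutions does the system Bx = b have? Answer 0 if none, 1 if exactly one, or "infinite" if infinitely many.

Row reduce the augmented matrix [B | b].
R2 ← R2 + (1/5)·R1: [0, 18/5, -6/5, -8/5, 8/5, 31/5]
R3 ← R3 − (4/5)·R1: [0, 63/5, 9/5, -3/5, 3/5, -19/5]
R4 ← R4 + (6/5)·R1: [0, -2/5, -41/5, 7/5, -12/5, 31/5]
R5 ← R5 − (2/5)·R1: [0, -6/5, 7/5, -9/5, 24/5, -12/5]
R6 ← R6 + (1/5)·R1: [0, -7/5, -46/5, 27/5, -12/5, 41/5]
R3 ← R3 − (7/2)·R2: [0, 0, 6, 5, -5, -51/2]
R4 ← R4 + (1/9)·R2: [0, 0, -25/3, 11/9, -20/9, 62/9]
R5 ← R5 + (1/3)·R2: [0, 0, 1, -7/3, 16/3, -1/3]
R6 ← R6 + (7/18)·R2: [0, 0, -29/3, 43/9, -16/9, 191/18]
R4 ← R4 + (25/18)·R3: [0, 0, 0, 49/6, -55/6, -1027/36]
R5 ← R5 − (1/6)·R3: [0, 0, 0, -19/6, 37/6, 47/12]
R6 ← R6 + (29/18)·R3: [0, 0, 0, 77/6, -59/6, -1097/36]
R5 ← R5 + (19/49)·R4: [0, 0, 0, 0, 128/49, -3151/441]
R6 ← R6 − (11/7)·R4: [0, 0, 0, 0, 32/7, 201/14]
R6 ← R6 − (7/4)·R5: [0, 0, 0, 0, 0, 967/36]
The echelon form has 6 nonzero rows; the last pivot sits in the augmented column, so rank(B) = 5 but rank([B|b]) = 6.
Since the ranks differ, the system is inconsistent.
It has no solutions.

0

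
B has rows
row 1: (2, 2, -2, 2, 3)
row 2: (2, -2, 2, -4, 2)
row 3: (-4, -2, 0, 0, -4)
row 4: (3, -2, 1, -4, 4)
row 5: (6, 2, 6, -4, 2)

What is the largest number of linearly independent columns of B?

3

Row reduce to echelon form.
R2 ← R2 − R1: [0, -4, 4, -6, -1]
R3 ← R3 + (2)·R1: [0, 2, -4, 4, 2]
R4 ← R4 − (3/2)·R1: [0, -5, 4, -7, -1/2]
R5 ← R5 − (3)·R1: [0, -4, 12, -10, -7]
R3 ← R3 + (1/2)·R2: [0, 0, -2, 1, 3/2]
R4 ← R4 − (5/4)·R2: [0, 0, -1, 1/2, 3/4]
R5 ← R5 − R2: [0, 0, 8, -4, -6]
R4 ← R4 − (1/2)·R3: [0, 0, 0, 0, 0]
R5 ← R5 + (4)·R3: [0, 0, 0, 0, 0]
Echelon form has 3 nonzero rows, so rank(B) = 3.
The rank gives the maximum number of linearly independent columns: 3.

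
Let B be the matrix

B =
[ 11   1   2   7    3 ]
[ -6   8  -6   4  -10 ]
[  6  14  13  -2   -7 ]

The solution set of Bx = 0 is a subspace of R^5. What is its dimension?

2

Row reduce to echelon form.
R2 ← R2 + (6/11)·R1: [0, 94/11, -54/11, 86/11, -92/11]
R3 ← R3 − (6/11)·R1: [0, 148/11, 131/11, -64/11, -95/11]
R3 ← R3 − (74/47)·R2: [0, 0, 923/47, -852/47, 213/47]
3 nonzero rows, so rank(B) = 3.
B has 5 columns; by rank–nullity, nullity = 5 − 3 = 2.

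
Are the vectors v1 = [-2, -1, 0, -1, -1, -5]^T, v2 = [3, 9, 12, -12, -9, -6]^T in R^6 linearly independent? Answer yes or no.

Form the matrix with these vectors as rows and row reduce.
R2 ← R2 + (3/2)·R1: [0, 15/2, 12, -27/2, -21/2, -27/2]
2 nonzero rows, so the 2 vectors span a space of dimension 2.
Since 2 = 2, the vectors are linearly independent.

yes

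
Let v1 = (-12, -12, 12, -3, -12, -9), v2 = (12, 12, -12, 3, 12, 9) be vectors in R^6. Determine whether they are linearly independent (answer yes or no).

no

Form the matrix with these vectors as rows and row reduce.
R2 ← R2 + R1: [0, 0, 0, 0, 0, 0]
1 nonzero row, so the 2 vectors span a space of dimension 1.
Since 1 < 2, the vectors are linearly dependent.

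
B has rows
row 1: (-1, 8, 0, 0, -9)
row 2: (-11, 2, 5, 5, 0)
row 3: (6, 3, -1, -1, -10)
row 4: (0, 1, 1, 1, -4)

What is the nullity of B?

2

Row reduce to echelon form.
R2 ← R2 − (11)·R1: [0, -86, 5, 5, 99]
R3 ← R3 + (6)·R1: [0, 51, -1, -1, -64]
R3 ← R3 + (51/86)·R2: [0, 0, 169/86, 169/86, -455/86]
R4 ← R4 + (1/86)·R2: [0, 0, 91/86, 91/86, -245/86]
R4 ← R4 − (7/13)·R3: [0, 0, 0, 0, 0]
3 nonzero rows, so rank(B) = 3.
B has 5 columns; by rank–nullity, nullity = 5 − 3 = 2.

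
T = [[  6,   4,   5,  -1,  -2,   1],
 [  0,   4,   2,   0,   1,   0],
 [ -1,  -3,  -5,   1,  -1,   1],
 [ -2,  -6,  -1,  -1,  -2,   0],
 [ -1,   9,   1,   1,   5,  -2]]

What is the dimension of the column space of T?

Row reduce to echelon form.
R3 ← R3 + (1/6)·R1: [0, -7/3, -25/6, 5/6, -4/3, 7/6]
R4 ← R4 + (1/3)·R1: [0, -14/3, 2/3, -4/3, -8/3, 1/3]
R5 ← R5 + (1/6)·R1: [0, 29/3, 11/6, 5/6, 14/3, -11/6]
R3 ← R3 + (7/12)·R2: [0, 0, -3, 5/6, -3/4, 7/6]
R4 ← R4 + (7/6)·R2: [0, 0, 3, -4/3, -3/2, 1/3]
R5 ← R5 − (29/12)·R2: [0, 0, -3, 5/6, 9/4, -11/6]
R4 ← R4 + R3: [0, 0, 0, -1/2, -9/4, 3/2]
R5 ← R5 − R3: [0, 0, 0, 0, 3, -3]
Echelon form has 5 nonzero rows, so rank(T) = 5.
The column space has dimension equal to the rank: 5.

5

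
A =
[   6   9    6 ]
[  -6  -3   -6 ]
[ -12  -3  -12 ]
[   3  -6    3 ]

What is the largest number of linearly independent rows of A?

Row reduce to echelon form.
R2 ← R2 + R1: [0, 6, 0]
R3 ← R3 + (2)·R1: [0, 15, 0]
R4 ← R4 − (1/2)·R1: [0, -21/2, 0]
R3 ← R3 − (5/2)·R2: [0, 0, 0]
R4 ← R4 + (7/4)·R2: [0, 0, 0]
Echelon form has 2 nonzero rows, so rank(A) = 2.
The rank gives the maximum number of linearly independent rows: 2.

2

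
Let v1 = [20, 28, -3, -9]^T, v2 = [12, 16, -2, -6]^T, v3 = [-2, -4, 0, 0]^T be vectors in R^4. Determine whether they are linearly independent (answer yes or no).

no

Form the matrix with these vectors as rows and row reduce.
R2 ← R2 − (3/5)·R1: [0, -4/5, -1/5, -3/5]
R3 ← R3 + (1/10)·R1: [0, -6/5, -3/10, -9/10]
R3 ← R3 − (3/2)·R2: [0, 0, 0, 0]
2 nonzero rows, so the 3 vectors span a space of dimension 2.
Since 2 < 3, the vectors are linearly dependent.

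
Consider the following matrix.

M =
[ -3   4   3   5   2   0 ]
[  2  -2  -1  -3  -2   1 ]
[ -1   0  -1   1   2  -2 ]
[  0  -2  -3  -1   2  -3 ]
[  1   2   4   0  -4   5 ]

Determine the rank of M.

Row reduce to echelon form.
R2 ← R2 + (2/3)·R1: [0, 2/3, 1, 1/3, -2/3, 1]
R3 ← R3 − (1/3)·R1: [0, -4/3, -2, -2/3, 4/3, -2]
R5 ← R5 + (1/3)·R1: [0, 10/3, 5, 5/3, -10/3, 5]
R3 ← R3 + (2)·R2: [0, 0, 0, 0, 0, 0]
R4 ← R4 + (3)·R2: [0, 0, 0, 0, 0, 0]
R5 ← R5 − (5)·R2: [0, 0, 0, 0, 0, 0]
Echelon form has 2 nonzero rows, so rank(M) = 2.

2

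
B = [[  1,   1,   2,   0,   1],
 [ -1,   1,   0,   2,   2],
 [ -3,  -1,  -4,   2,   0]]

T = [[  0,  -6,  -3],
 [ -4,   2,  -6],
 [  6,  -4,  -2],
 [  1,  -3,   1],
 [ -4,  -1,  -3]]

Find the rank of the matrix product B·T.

First compute BT:
[[  4, -13, -16],
 [-10,   0,  -7],
 [-18,  26,  25]]
Now row reduce the product.
R2 ← R2 + (5/2)·R1: [0, -65/2, -47]
R3 ← R3 + (9/2)·R1: [0, -65/2, -47]
R3 ← R3 − R2: [0, 0, 0]
2 nonzero rows, so rank(BT) = 2.

2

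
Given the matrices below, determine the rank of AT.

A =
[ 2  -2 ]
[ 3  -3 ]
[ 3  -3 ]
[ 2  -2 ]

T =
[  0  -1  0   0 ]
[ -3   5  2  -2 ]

First compute AT:
[[  6, -12,  -4,   4],
 [  9, -18,  -6,   6],
 [  9, -18,  -6,   6],
 [  6, -12,  -4,   4]]
Now row reduce the product.
R2 ← R2 − (3/2)·R1: [0, 0, 0, 0]
R3 ← R3 − (3/2)·R1: [0, 0, 0, 0]
R4 ← R4 − R1: [0, 0, 0, 0]
1 nonzero row, so rank(AT) = 1.

1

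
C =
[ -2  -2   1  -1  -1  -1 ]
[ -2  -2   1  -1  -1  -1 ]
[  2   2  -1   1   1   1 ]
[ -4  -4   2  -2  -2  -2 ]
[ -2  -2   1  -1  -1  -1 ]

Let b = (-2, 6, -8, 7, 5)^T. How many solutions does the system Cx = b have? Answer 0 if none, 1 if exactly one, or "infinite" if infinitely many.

Row reduce the augmented matrix [C | b].
R2 ← R2 − R1: [0, 0, 0, 0, 0, 0, 8]
R3 ← R3 + R1: [0, 0, 0, 0, 0, 0, -10]
R4 ← R4 − (2)·R1: [0, 0, 0, 0, 0, 0, 11]
R5 ← R5 − R1: [0, 0, 0, 0, 0, 0, 7]
R3 ← R3 + (5/4)·R2: [0, 0, 0, 0, 0, 0, 0]
R4 ← R4 − (11/8)·R2: [0, 0, 0, 0, 0, 0, 0]
R5 ← R5 − (7/8)·R2: [0, 0, 0, 0, 0, 0, 0]
The echelon form has 2 nonzero rows; the last pivot sits in the augmented column, so rank(C) = 1 but rank([C|b]) = 2.
Since the ranks differ, the system is inconsistent.
It has no solutions.

0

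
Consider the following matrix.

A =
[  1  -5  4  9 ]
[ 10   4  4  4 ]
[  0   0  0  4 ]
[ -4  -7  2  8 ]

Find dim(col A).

3

Row reduce to echelon form.
R2 ← R2 − (10)·R1: [0, 54, -36, -86]
R4 ← R4 + (4)·R1: [0, -27, 18, 44]
R4 ← R4 + (1/2)·R2: [0, 0, 0, 1]
R4 ← R4 − (1/4)·R3: [0, 0, 0, 0]
Echelon form has 3 nonzero rows, so rank(A) = 3.
The column space has dimension equal to the rank: 3.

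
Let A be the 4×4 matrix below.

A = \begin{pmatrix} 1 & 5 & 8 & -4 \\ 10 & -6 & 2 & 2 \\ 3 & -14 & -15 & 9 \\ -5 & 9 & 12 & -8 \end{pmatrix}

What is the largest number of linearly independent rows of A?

Row reduce to echelon form.
R2 ← R2 − (10)·R1: [0, -56, -78, 42]
R3 ← R3 − (3)·R1: [0, -29, -39, 21]
R4 ← R4 + (5)·R1: [0, 34, 52, -28]
R3 ← R3 − (29/56)·R2: [0, 0, 39/28, -3/4]
R4 ← R4 + (17/28)·R2: [0, 0, 65/14, -5/2]
R4 ← R4 − (10/3)·R3: [0, 0, 0, 0]
Echelon form has 3 nonzero rows, so rank(A) = 3.
The rank gives the maximum number of linearly independent rows: 3.

3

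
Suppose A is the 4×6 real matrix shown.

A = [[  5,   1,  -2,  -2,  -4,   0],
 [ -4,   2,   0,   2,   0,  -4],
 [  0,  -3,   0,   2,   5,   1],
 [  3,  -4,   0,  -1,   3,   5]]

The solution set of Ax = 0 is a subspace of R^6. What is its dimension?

2

Row reduce to echelon form.
R2 ← R2 + (4/5)·R1: [0, 14/5, -8/5, 2/5, -16/5, -4]
R4 ← R4 − (3/5)·R1: [0, -23/5, 6/5, 1/5, 27/5, 5]
R3 ← R3 + (15/14)·R2: [0, 0, -12/7, 17/7, 11/7, -23/7]
R4 ← R4 + (23/14)·R2: [0, 0, -10/7, 6/7, 1/7, -11/7]
R4 ← R4 − (5/6)·R3: [0, 0, 0, -7/6, -7/6, 7/6]
4 nonzero rows, so rank(A) = 4.
A has 6 columns; by rank–nullity, nullity = 6 − 4 = 2.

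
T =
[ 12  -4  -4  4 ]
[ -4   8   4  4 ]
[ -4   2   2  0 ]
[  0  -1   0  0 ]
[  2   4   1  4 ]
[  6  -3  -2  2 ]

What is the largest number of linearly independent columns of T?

3

Row reduce to echelon form.
R2 ← R2 + (1/3)·R1: [0, 20/3, 8/3, 16/3]
R3 ← R3 + (1/3)·R1: [0, 2/3, 2/3, 4/3]
R5 ← R5 − (1/6)·R1: [0, 14/3, 5/3, 10/3]
R6 ← R6 − (1/2)·R1: [0, -1, 0, 0]
R3 ← R3 − (1/10)·R2: [0, 0, 2/5, 4/5]
R4 ← R4 + (3/20)·R2: [0, 0, 2/5, 4/5]
R5 ← R5 − (7/10)·R2: [0, 0, -1/5, -2/5]
R6 ← R6 + (3/20)·R2: [0, 0, 2/5, 4/5]
R4 ← R4 − R3: [0, 0, 0, 0]
R5 ← R5 + (1/2)·R3: [0, 0, 0, 0]
R6 ← R6 − R3: [0, 0, 0, 0]
Echelon form has 3 nonzero rows, so rank(T) = 3.
The rank gives the maximum number of linearly independent columns: 3.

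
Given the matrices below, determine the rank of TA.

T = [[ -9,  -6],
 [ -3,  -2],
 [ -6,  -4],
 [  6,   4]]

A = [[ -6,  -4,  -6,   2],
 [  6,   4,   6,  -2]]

First compute TA:
[[ 18,  12,  18,  -6],
 [  6,   4,   6,  -2],
 [ 12,   8,  12,  -4],
 [-12,  -8, -12,   4]]
Now row reduce the product.
R2 ← R2 − (1/3)·R1: [0, 0, 0, 0]
R3 ← R3 − (2/3)·R1: [0, 0, 0, 0]
R4 ← R4 + (2/3)·R1: [0, 0, 0, 0]
1 nonzero row, so rank(TA) = 1.

1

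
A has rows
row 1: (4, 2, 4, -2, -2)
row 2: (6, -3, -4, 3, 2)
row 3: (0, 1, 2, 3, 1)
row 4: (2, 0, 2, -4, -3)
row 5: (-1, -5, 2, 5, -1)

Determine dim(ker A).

Row reduce to echelon form.
R2 ← R2 − (3/2)·R1: [0, -6, -10, 6, 5]
R4 ← R4 − (1/2)·R1: [0, -1, 0, -3, -2]
R5 ← R5 + (1/4)·R1: [0, -9/2, 3, 9/2, -3/2]
R3 ← R3 + (1/6)·R2: [0, 0, 1/3, 4, 11/6]
R4 ← R4 − (1/6)·R2: [0, 0, 5/3, -4, -17/6]
R5 ← R5 − (3/4)·R2: [0, 0, 21/2, 0, -21/4]
R4 ← R4 − (5)·R3: [0, 0, 0, -24, -12]
R5 ← R5 − (63/2)·R3: [0, 0, 0, -126, -63]
R5 ← R5 − (21/4)·R4: [0, 0, 0, 0, 0]
4 nonzero rows, so rank(A) = 4.
A has 5 columns; by rank–nullity, nullity = 5 − 4 = 1.

1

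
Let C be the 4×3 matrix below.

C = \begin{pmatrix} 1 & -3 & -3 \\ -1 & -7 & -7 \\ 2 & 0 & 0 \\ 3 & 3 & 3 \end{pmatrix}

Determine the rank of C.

2

Row reduce to echelon form.
R2 ← R2 + R1: [0, -10, -10]
R3 ← R3 − (2)·R1: [0, 6, 6]
R4 ← R4 − (3)·R1: [0, 12, 12]
R3 ← R3 + (3/5)·R2: [0, 0, 0]
R4 ← R4 + (6/5)·R2: [0, 0, 0]
Echelon form has 2 nonzero rows, so rank(C) = 2.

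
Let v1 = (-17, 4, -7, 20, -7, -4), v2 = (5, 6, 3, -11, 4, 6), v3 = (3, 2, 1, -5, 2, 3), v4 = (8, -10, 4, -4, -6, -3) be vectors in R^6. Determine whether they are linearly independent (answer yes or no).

yes

Form the matrix with these vectors as rows and row reduce.
R2 ← R2 + (5/17)·R1: [0, 122/17, 16/17, -87/17, 33/17, 82/17]
R3 ← R3 + (3/17)·R1: [0, 46/17, -4/17, -25/17, 13/17, 39/17]
R4 ← R4 + (8/17)·R1: [0, -138/17, 12/17, 92/17, -158/17, -83/17]
R3 ← R3 − (23/61)·R2: [0, 0, -36/61, 28/61, 2/61, 29/61]
R4 ← R4 + (69/61)·R2: [0, 0, 108/61, -23/61, -433/61, 35/61]
R4 ← R4 + (3)·R3: [0, 0, 0, 1, -7, 2]
4 nonzero rows, so the 4 vectors span a space of dimension 4.
Since 4 = 4, the vectors are linearly independent.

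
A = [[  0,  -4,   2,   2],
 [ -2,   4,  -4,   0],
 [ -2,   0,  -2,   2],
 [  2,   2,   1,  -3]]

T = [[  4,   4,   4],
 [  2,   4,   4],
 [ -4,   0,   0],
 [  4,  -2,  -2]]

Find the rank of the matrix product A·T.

First compute AT:
[[ -8, -20, -20],
 [ 16,   8,   8],
 [  8, -12, -12],
 [ -4,  22,  22]]
Now row reduce the product.
R2 ← R2 + (2)·R1: [0, -32, -32]
R3 ← R3 + R1: [0, -32, -32]
R4 ← R4 − (1/2)·R1: [0, 32, 32]
R3 ← R3 − R2: [0, 0, 0]
R4 ← R4 + R2: [0, 0, 0]
2 nonzero rows, so rank(AT) = 2.

2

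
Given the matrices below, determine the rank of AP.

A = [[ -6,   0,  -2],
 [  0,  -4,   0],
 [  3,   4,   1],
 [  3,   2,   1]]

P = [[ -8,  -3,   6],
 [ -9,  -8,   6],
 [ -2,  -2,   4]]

2

First compute AP:
[[ 52,  22, -44],
 [ 36,  32, -24],
 [-62, -43,  46],
 [-44, -27,  34]]
Now row reduce the product.
R2 ← R2 − (9/13)·R1: [0, 218/13, 84/13]
R3 ← R3 + (31/26)·R1: [0, -218/13, -84/13]
R4 ← R4 + (11/13)·R1: [0, -109/13, -42/13]
R3 ← R3 + R2: [0, 0, 0]
R4 ← R4 + (1/2)·R2: [0, 0, 0]
2 nonzero rows, so rank(AP) = 2.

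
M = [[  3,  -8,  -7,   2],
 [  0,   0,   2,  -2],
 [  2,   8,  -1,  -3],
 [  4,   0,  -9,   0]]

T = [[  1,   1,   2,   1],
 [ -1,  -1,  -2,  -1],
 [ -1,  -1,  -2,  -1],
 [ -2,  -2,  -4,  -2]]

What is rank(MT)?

1

First compute MT:
[[ 14,  14,  28,  14],
 [  2,   2,   4,   2],
 [  1,   1,   2,   1],
 [ 13,  13,  26,  13]]
Now row reduce the product.
R2 ← R2 − (1/7)·R1: [0, 0, 0, 0]
R3 ← R3 − (1/14)·R1: [0, 0, 0, 0]
R4 ← R4 − (13/14)·R1: [0, 0, 0, 0]
1 nonzero row, so rank(MT) = 1.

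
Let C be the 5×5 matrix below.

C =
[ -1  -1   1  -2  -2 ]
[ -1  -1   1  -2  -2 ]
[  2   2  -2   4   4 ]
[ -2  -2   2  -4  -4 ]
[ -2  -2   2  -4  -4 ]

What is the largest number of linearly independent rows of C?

1

Row reduce to echelon form.
R2 ← R2 − R1: [0, 0, 0, 0, 0]
R3 ← R3 + (2)·R1: [0, 0, 0, 0, 0]
R4 ← R4 − (2)·R1: [0, 0, 0, 0, 0]
R5 ← R5 − (2)·R1: [0, 0, 0, 0, 0]
Echelon form has 1 nonzero row, so rank(C) = 1.
The rank gives the maximum number of linearly independent rows: 1.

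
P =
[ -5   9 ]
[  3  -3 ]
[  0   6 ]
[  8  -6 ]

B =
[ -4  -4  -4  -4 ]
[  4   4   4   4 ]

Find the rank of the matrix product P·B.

First compute PB:
[[ 56,  56,  56,  56],
 [-24, -24, -24, -24],
 [ 24,  24,  24,  24],
 [-56, -56, -56, -56]]
Now row reduce the product.
R2 ← R2 + (3/7)·R1: [0, 0, 0, 0]
R3 ← R3 − (3/7)·R1: [0, 0, 0, 0]
R4 ← R4 + R1: [0, 0, 0, 0]
1 nonzero row, so rank(PB) = 1.

1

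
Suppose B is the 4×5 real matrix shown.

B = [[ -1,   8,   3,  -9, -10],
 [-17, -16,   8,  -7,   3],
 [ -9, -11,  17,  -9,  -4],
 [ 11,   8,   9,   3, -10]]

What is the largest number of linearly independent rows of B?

4

Row reduce to echelon form.
R2 ← R2 − (17)·R1: [0, -152, -43, 146, 173]
R3 ← R3 − (9)·R1: [0, -83, -10, 72, 86]
R4 ← R4 + (11)·R1: [0, 96, 42, -96, -120]
R3 ← R3 − (83/152)·R2: [0, 0, 2049/152, -587/76, -1287/152]
R4 ← R4 + (12/19)·R2: [0, 0, 282/19, -72/19, -204/19]
R4 ← R4 − (752/683)·R3: [0, 0, 0, 3220/683, -966/683]
Echelon form has 4 nonzero rows, so rank(B) = 4.
The rank gives the maximum number of linearly independent rows: 4.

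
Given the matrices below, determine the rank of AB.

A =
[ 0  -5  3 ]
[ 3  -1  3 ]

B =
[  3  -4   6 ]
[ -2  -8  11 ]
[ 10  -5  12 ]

2

First compute AB:
[[ 40,  25, -19],
 [ 41, -19,  43]]
Now row reduce the product.
R2 ← R2 − (41/40)·R1: [0, -357/8, 2499/40]
2 nonzero rows, so rank(AB) = 2.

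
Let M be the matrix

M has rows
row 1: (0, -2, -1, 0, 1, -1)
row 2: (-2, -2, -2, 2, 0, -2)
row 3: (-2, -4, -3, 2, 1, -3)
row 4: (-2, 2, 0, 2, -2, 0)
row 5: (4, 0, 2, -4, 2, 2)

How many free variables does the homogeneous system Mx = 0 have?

Row reduce to echelon form.
Swap R1 ↔ R2
R3 ← R3 − R1: [0, -2, -1, 0, 1, -1]
R4 ← R4 − R1: [0, 4, 2, 0, -2, 2]
R5 ← R5 + (2)·R1: [0, -4, -2, 0, 2, -2]
R3 ← R3 − R2: [0, 0, 0, 0, 0, 0]
R4 ← R4 + (2)·R2: [0, 0, 0, 0, 0, 0]
R5 ← R5 − (2)·R2: [0, 0, 0, 0, 0, 0]
2 nonzero rows, so rank(M) = 2.
M has 6 columns; by rank–nullity, nullity = 6 − 2 = 4.

4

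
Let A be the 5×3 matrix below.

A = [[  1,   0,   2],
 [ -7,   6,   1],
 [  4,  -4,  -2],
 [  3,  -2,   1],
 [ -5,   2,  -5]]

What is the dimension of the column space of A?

2

Row reduce to echelon form.
R2 ← R2 + (7)·R1: [0, 6, 15]
R3 ← R3 − (4)·R1: [0, -4, -10]
R4 ← R4 − (3)·R1: [0, -2, -5]
R5 ← R5 + (5)·R1: [0, 2, 5]
R3 ← R3 + (2/3)·R2: [0, 0, 0]
R4 ← R4 + (1/3)·R2: [0, 0, 0]
R5 ← R5 − (1/3)·R2: [0, 0, 0]
Echelon form has 2 nonzero rows, so rank(A) = 2.
The column space has dimension equal to the rank: 2.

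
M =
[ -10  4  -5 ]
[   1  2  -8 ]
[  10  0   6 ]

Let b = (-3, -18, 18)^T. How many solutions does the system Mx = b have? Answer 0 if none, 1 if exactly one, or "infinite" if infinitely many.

Row reduce the augmented matrix [M | b].
R2 ← R2 + (1/10)·R1: [0, 12/5, -17/2, -183/10]
R3 ← R3 + R1: [0, 4, 1, 15]
R3 ← R3 − (5/3)·R2: [0, 0, 91/6, 91/2]
The echelon form has 3 nonzero rows, and every pivot lies in the first 3 columns, so rank(M) = rank([M|b]) = 3.
The system is consistent.
rank = 3 = number of unknowns, so the solution is unique.

1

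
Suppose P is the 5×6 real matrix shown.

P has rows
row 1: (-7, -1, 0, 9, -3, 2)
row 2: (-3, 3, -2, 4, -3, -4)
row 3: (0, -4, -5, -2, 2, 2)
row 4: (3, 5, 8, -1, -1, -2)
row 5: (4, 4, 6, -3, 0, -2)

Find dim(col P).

3

Row reduce to echelon form.
R2 ← R2 − (3/7)·R1: [0, 24/7, -2, 1/7, -12/7, -34/7]
R4 ← R4 + (3/7)·R1: [0, 32/7, 8, 20/7, -16/7, -8/7]
R5 ← R5 + (4/7)·R1: [0, 24/7, 6, 15/7, -12/7, -6/7]
R3 ← R3 + (7/6)·R2: [0, 0, -22/3, -11/6, 0, -11/3]
R4 ← R4 − (4/3)·R2: [0, 0, 32/3, 8/3, 0, 16/3]
R5 ← R5 − R2: [0, 0, 8, 2, 0, 4]
R4 ← R4 + (16/11)·R3: [0, 0, 0, 0, 0, 0]
R5 ← R5 + (12/11)·R3: [0, 0, 0, 0, 0, 0]
Echelon form has 3 nonzero rows, so rank(P) = 3.
The column space has dimension equal to the rank: 3.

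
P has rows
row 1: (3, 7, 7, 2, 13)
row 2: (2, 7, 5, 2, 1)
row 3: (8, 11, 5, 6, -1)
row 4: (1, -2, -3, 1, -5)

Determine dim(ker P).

Row reduce to echelon form.
R2 ← R2 − (2/3)·R1: [0, 7/3, 1/3, 2/3, -23/3]
R3 ← R3 − (8/3)·R1: [0, -23/3, -41/3, 2/3, -107/3]
R4 ← R4 − (1/3)·R1: [0, -13/3, -16/3, 1/3, -28/3]
R3 ← R3 + (23/7)·R2: [0, 0, -88/7, 20/7, -426/7]
R4 ← R4 + (13/7)·R2: [0, 0, -33/7, 11/7, -165/7]
R4 ← R4 − (3/8)·R3: [0, 0, 0, 1/2, -3/4]
4 nonzero rows, so rank(P) = 4.
P has 5 columns; by rank–nullity, nullity = 5 − 4 = 1.

1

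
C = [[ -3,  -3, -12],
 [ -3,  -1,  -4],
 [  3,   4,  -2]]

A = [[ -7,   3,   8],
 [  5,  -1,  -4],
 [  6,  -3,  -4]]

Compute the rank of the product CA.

3

First compute CA:
[[-66,  30,  36],
 [ -8,   4,  -4],
 [-13,  11,  16]]
Now row reduce the product.
R2 ← R2 − (4/33)·R1: [0, 4/11, -92/11]
R3 ← R3 − (13/66)·R1: [0, 56/11, 98/11]
R3 ← R3 − (14)·R2: [0, 0, 126]
3 nonzero rows, so rank(CA) = 3.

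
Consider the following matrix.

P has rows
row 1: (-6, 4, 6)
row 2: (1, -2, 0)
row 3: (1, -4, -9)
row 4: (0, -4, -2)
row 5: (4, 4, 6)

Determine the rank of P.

3

Row reduce to echelon form.
R2 ← R2 + (1/6)·R1: [0, -4/3, 1]
R3 ← R3 + (1/6)·R1: [0, -10/3, -8]
R5 ← R5 + (2/3)·R1: [0, 20/3, 10]
R3 ← R3 − (5/2)·R2: [0, 0, -21/2]
R4 ← R4 − (3)·R2: [0, 0, -5]
R5 ← R5 + (5)·R2: [0, 0, 15]
R4 ← R4 − (10/21)·R3: [0, 0, 0]
R5 ← R5 + (10/7)·R3: [0, 0, 0]
Echelon form has 3 nonzero rows, so rank(P) = 3.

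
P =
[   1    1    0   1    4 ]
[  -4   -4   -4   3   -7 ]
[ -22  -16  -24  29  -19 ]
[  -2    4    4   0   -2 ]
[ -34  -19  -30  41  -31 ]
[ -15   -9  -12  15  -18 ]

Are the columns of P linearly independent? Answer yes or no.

no

Row reduce P to echelon form.
R2 ← R2 + (4)·R1: [0, 0, -4, 7, 9]
R3 ← R3 + (22)·R1: [0, 6, -24, 51, 69]
R4 ← R4 + (2)·R1: [0, 6, 4, 2, 6]
R5 ← R5 + (34)·R1: [0, 15, -30, 75, 105]
R6 ← R6 + (15)·R1: [0, 6, -12, 30, 42]
Swap R2 ↔ R3
R4 ← R4 − R2: [0, 0, 28, -49, -63]
R5 ← R5 − (5/2)·R2: [0, 0, 30, -105/2, -135/2]
R6 ← R6 − R2: [0, 0, 12, -21, -27]
R4 ← R4 + (7)·R3: [0, 0, 0, 0, 0]
R5 ← R5 + (15/2)·R3: [0, 0, 0, 0, 0]
R6 ← R6 + (3)·R3: [0, 0, 0, 0, 0]
3 pivots among 5 columns.
Only 3 < 5 pivot columns, so the columns are linearly dependent.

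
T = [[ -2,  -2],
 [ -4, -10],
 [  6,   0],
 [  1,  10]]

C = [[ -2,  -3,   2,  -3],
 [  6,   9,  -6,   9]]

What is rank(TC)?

First compute TC:
[[ -8, -12,   8, -12],
 [-52, -78,  52, -78],
 [-12, -18,  12, -18],
 [ 58,  87, -58,  87]]
Now row reduce the product.
R2 ← R2 − (13/2)·R1: [0, 0, 0, 0]
R3 ← R3 − (3/2)·R1: [0, 0, 0, 0]
R4 ← R4 + (29/4)·R1: [0, 0, 0, 0]
1 nonzero row, so rank(TC) = 1.

1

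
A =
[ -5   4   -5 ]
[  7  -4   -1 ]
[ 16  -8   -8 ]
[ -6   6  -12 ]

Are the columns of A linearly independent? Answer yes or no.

Row reduce A to echelon form.
R2 ← R2 + (7/5)·R1: [0, 8/5, -8]
R3 ← R3 + (16/5)·R1: [0, 24/5, -24]
R4 ← R4 − (6/5)·R1: [0, 6/5, -6]
R3 ← R3 − (3)·R2: [0, 0, 0]
R4 ← R4 − (3/4)·R2: [0, 0, 0]
2 pivots among 3 columns.
Only 2 < 3 pivot columns, so the columns are linearly dependent.

no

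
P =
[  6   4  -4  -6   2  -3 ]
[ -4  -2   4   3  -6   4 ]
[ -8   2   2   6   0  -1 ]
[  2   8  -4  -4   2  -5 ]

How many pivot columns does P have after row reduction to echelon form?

3

Row reduce to echelon form.
R2 ← R2 + (2/3)·R1: [0, 2/3, 4/3, -1, -14/3, 2]
R3 ← R3 + (4/3)·R1: [0, 22/3, -10/3, -2, 8/3, -5]
R4 ← R4 − (1/3)·R1: [0, 20/3, -8/3, -2, 4/3, -4]
R3 ← R3 − (11)·R2: [0, 0, -18, 9, 54, -27]
R4 ← R4 − (10)·R2: [0, 0, -16, 8, 48, -24]
R4 ← R4 − (8/9)·R3: [0, 0, 0, 0, 0, 0]
Echelon form has 3 nonzero rows, so rank(P) = 3.
Each nonzero row contributes one pivot column: 3 pivot columns.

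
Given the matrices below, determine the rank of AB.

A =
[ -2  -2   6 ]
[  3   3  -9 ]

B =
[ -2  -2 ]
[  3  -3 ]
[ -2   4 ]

1

First compute AB:
[[-14,  34],
 [ 21, -51]]
Now row reduce the product.
R2 ← R2 + (3/2)·R1: [0, 0]
1 nonzero row, so rank(AB) = 1.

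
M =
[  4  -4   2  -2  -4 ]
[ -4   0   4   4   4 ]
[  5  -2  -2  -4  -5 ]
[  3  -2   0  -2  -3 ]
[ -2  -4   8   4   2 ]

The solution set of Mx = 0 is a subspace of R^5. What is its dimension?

3

Row reduce to echelon form.
R2 ← R2 + R1: [0, -4, 6, 2, 0]
R3 ← R3 − (5/4)·R1: [0, 3, -9/2, -3/2, 0]
R4 ← R4 − (3/4)·R1: [0, 1, -3/2, -1/2, 0]
R5 ← R5 + (1/2)·R1: [0, -6, 9, 3, 0]
R3 ← R3 + (3/4)·R2: [0, 0, 0, 0, 0]
R4 ← R4 + (1/4)·R2: [0, 0, 0, 0, 0]
R5 ← R5 − (3/2)·R2: [0, 0, 0, 0, 0]
2 nonzero rows, so rank(M) = 2.
M has 5 columns; by rank–nullity, nullity = 5 − 2 = 3.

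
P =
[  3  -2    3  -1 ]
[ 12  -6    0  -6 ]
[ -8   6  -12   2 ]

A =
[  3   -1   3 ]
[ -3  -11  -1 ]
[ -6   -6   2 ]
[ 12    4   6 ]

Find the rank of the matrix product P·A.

First compute PA:
[[-15,  -3,  11],
 [-18,  30,   6],
 [ 54,  22, -42]]
Now row reduce the product.
R2 ← R2 − (6/5)·R1: [0, 168/5, -36/5]
R3 ← R3 + (18/5)·R1: [0, 56/5, -12/5]
R3 ← R3 − (1/3)·R2: [0, 0, 0]
2 nonzero rows, so rank(PA) = 2.

2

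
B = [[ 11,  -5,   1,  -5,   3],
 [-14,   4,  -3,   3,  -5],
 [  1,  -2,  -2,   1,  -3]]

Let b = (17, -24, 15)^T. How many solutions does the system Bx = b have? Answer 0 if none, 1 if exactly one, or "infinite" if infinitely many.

infinite

Row reduce the augmented matrix [B | b].
R2 ← R2 + (14/11)·R1: [0, -26/11, -19/11, -37/11, -13/11, -26/11]
R3 ← R3 − (1/11)·R1: [0, -17/11, -23/11, 16/11, -36/11, 148/11]
R3 ← R3 − (17/26)·R2: [0, 0, -25/26, 95/26, -5/2, 15]
The echelon form has 3 nonzero rows, and every pivot lies in the first 5 columns, so rank(B) = rank([B|b]) = 3.
The system is consistent.
rank = 3 < 5 unknowns, so there are infinitely many solutions.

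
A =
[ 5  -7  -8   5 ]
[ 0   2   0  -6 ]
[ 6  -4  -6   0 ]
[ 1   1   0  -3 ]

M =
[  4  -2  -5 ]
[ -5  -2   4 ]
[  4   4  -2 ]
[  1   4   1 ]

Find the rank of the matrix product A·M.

2

First compute AM:
[[ 28,  -8, -32],
 [-16, -28,   2],
 [ 20, -28, -34],
 [ -4, -16,  -4]]
Now row reduce the product.
R2 ← R2 + (4/7)·R1: [0, -228/7, -114/7]
R3 ← R3 − (5/7)·R1: [0, -156/7, -78/7]
R4 ← R4 + (1/7)·R1: [0, -120/7, -60/7]
R3 ← R3 − (13/19)·R2: [0, 0, 0]
R4 ← R4 − (10/19)·R2: [0, 0, 0]
2 nonzero rows, so rank(AM) = 2.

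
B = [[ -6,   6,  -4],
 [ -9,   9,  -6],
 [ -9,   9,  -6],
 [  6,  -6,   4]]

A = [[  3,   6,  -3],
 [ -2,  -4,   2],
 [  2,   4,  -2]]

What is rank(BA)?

1

First compute BA:
[[-38, -76,  38],
 [-57, -114,  57],
 [-57, -114,  57],
 [ 38,  76, -38]]
Now row reduce the product.
R2 ← R2 − (3/2)·R1: [0, 0, 0]
R3 ← R3 − (3/2)·R1: [0, 0, 0]
R4 ← R4 + R1: [0, 0, 0]
1 nonzero row, so rank(BA) = 1.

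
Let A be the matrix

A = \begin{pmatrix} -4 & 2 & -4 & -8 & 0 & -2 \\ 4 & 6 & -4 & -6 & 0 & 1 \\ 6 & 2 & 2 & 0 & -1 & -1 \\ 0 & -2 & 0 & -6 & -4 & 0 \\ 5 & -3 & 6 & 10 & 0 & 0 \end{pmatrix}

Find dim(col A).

Row reduce to echelon form.
R2 ← R2 + R1: [0, 8, -8, -14, 0, -1]
R3 ← R3 + (3/2)·R1: [0, 5, -4, -12, -1, -4]
R5 ← R5 + (5/4)·R1: [0, -1/2, 1, 0, 0, -5/2]
R3 ← R3 − (5/8)·R2: [0, 0, 1, -13/4, -1, -27/8]
R4 ← R4 + (1/4)·R2: [0, 0, -2, -19/2, -4, -1/4]
R5 ← R5 + (1/16)·R2: [0, 0, 1/2, -7/8, 0, -41/16]
R4 ← R4 + (2)·R3: [0, 0, 0, -16, -6, -7]
R5 ← R5 − (1/2)·R3: [0, 0, 0, 3/4, 1/2, -7/8]
R5 ← R5 + (3/64)·R4: [0, 0, 0, 0, 7/32, -77/64]
Echelon form has 5 nonzero rows, so rank(A) = 5.
The column space has dimension equal to the rank: 5.

5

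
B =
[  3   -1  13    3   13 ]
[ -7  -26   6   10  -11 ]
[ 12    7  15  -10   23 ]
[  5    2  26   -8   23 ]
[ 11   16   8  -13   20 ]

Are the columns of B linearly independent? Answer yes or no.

no

Row reduce B to echelon form.
R2 ← R2 + (7/3)·R1: [0, -85/3, 109/3, 17, 58/3]
R3 ← R3 − (4)·R1: [0, 11, -37, -22, -29]
R4 ← R4 − (5/3)·R1: [0, 11/3, 13/3, -13, 4/3]
R5 ← R5 − (11/3)·R1: [0, 59/3, -119/3, -24, -83/3]
R3 ← R3 + (33/85)·R2: [0, 0, -1946/85, -77/5, -1827/85]
R4 ← R4 + (11/85)·R2: [0, 0, 768/85, -54/5, 326/85]
R5 ← R5 + (59/85)·R2: [0, 0, -1228/85, -61/5, -1211/85]
R4 ← R4 + (384/973)·R3: [0, 0, 0, -2346/139, -646/139]
R5 ← R5 − (614/973)·R3: [0, 0, 0, -345/139, -95/139]
R5 ← R5 − (5/34)·R4: [0, 0, 0, 0, 0]
4 pivots among 5 columns.
Only 4 < 5 pivot columns, so the columns are linearly dependent.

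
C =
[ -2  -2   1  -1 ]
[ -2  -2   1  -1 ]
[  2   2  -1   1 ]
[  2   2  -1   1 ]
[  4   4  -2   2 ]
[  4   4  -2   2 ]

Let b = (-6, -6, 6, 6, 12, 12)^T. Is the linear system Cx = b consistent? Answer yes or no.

Row reduce the augmented matrix [C | b].
R2 ← R2 − R1: [0, 0, 0, 0, 0]
R3 ← R3 + R1: [0, 0, 0, 0, 0]
R4 ← R4 + R1: [0, 0, 0, 0, 0]
R5 ← R5 + (2)·R1: [0, 0, 0, 0, 0]
R6 ← R6 + (2)·R1: [0, 0, 0, 0, 0]
The echelon form has 1 nonzero rows, and every pivot lies in the first 4 columns, so rank(C) = rank([C|b]) = 1.
The system is consistent.

yes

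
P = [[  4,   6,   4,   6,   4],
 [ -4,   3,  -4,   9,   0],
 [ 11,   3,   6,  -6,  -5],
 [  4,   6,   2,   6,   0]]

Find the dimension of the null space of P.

Row reduce to echelon form.
R2 ← R2 + R1: [0, 9, 0, 15, 4]
R3 ← R3 − (11/4)·R1: [0, -27/2, -5, -45/2, -16]
R4 ← R4 − R1: [0, 0, -2, 0, -4]
R3 ← R3 + (3/2)·R2: [0, 0, -5, 0, -10]
R4 ← R4 − (2/5)·R3: [0, 0, 0, 0, 0]
3 nonzero rows, so rank(P) = 3.
P has 5 columns; by rank–nullity, nullity = 5 − 3 = 2.

2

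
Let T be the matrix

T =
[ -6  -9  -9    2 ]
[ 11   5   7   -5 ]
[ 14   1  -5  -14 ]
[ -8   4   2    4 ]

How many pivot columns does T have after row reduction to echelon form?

4

Row reduce to echelon form.
R2 ← R2 + (11/6)·R1: [0, -23/2, -19/2, -4/3]
R3 ← R3 + (7/3)·R1: [0, -20, -26, -28/3]
R4 ← R4 − (4/3)·R1: [0, 16, 14, 4/3]
R3 ← R3 − (40/23)·R2: [0, 0, -218/23, -484/69]
R4 ← R4 + (32/23)·R2: [0, 0, 18/23, -12/23]
R4 ← R4 + (9/109)·R3: [0, 0, 0, -120/109]
Echelon form has 4 nonzero rows, so rank(T) = 4.
Each nonzero row contributes one pivot column: 4 pivot columns.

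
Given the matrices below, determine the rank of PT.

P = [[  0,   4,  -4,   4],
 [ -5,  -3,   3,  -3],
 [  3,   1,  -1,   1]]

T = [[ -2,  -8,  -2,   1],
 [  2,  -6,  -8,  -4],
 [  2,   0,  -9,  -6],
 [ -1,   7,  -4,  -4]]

2

First compute PT:
[[ -4,   4, -12,  -8],
 [ 13,  37,  19,   1],
 [ -7, -23,  -9,   1]]
Now row reduce the product.
R2 ← R2 + (13/4)·R1: [0, 50, -20, -25]
R3 ← R3 − (7/4)·R1: [0, -30, 12, 15]
R3 ← R3 + (3/5)·R2: [0, 0, 0, 0]
2 nonzero rows, so rank(PT) = 2.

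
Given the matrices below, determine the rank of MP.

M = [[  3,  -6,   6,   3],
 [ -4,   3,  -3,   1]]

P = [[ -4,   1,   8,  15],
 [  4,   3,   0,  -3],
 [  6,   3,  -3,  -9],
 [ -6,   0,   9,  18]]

2

First compute MP:
[[-18,   3,  33,  63],
 [  4,  -4, -14, -24]]
Now row reduce the product.
R2 ← R2 + (2/9)·R1: [0, -10/3, -20/3, -10]
2 nonzero rows, so rank(MP) = 2.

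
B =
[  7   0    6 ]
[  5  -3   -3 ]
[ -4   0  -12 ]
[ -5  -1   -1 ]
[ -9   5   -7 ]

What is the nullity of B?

0

Row reduce to echelon form.
R2 ← R2 − (5/7)·R1: [0, -3, -51/7]
R3 ← R3 + (4/7)·R1: [0, 0, -60/7]
R4 ← R4 + (5/7)·R1: [0, -1, 23/7]
R5 ← R5 + (9/7)·R1: [0, 5, 5/7]
R4 ← R4 − (1/3)·R2: [0, 0, 40/7]
R5 ← R5 + (5/3)·R2: [0, 0, -80/7]
R4 ← R4 + (2/3)·R3: [0, 0, 0]
R5 ← R5 − (4/3)·R3: [0, 0, 0]
3 nonzero rows, so rank(B) = 3.
B has 3 columns; by rank–nullity, nullity = 3 − 3 = 0.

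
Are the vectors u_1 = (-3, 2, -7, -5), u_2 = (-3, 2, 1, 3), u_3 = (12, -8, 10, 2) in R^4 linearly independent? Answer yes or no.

no

Form the matrix with these vectors as rows and row reduce.
R2 ← R2 − R1: [0, 0, 8, 8]
R3 ← R3 + (4)·R1: [0, 0, -18, -18]
R3 ← R3 + (9/4)·R2: [0, 0, 0, 0]
2 nonzero rows, so the 3 vectors span a space of dimension 2.
Since 2 < 3, the vectors are linearly dependent.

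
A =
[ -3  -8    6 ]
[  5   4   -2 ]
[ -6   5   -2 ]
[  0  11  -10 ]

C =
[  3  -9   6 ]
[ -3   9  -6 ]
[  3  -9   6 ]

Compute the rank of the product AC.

1

First compute AC:
[[ 33, -99,  66],
 [ -3,   9,  -6],
 [-39, 117, -78],
 [-63, 189, -126]]
Now row reduce the product.
R2 ← R2 + (1/11)·R1: [0, 0, 0]
R3 ← R3 + (13/11)·R1: [0, 0, 0]
R4 ← R4 + (21/11)·R1: [0, 0, 0]
1 nonzero row, so rank(AC) = 1.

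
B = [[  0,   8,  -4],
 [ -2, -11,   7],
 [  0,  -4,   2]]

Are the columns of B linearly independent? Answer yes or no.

no

Row reduce B to echelon form.
Swap R1 ↔ R2
R3 ← R3 + (1/2)·R2: [0, 0, 0]
2 pivots among 3 columns.
Only 2 < 3 pivot columns, so the columns are linearly dependent.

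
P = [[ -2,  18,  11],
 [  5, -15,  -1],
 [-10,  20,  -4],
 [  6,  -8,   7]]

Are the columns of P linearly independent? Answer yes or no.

yes

Row reduce P to echelon form.
R2 ← R2 + (5/2)·R1: [0, 30, 53/2]
R3 ← R3 − (5)·R1: [0, -70, -59]
R4 ← R4 + (3)·R1: [0, 46, 40]
R3 ← R3 + (7/3)·R2: [0, 0, 17/6]
R4 ← R4 − (23/15)·R2: [0, 0, -19/30]
R4 ← R4 + (19/85)·R3: [0, 0, 0]
3 pivots among 3 columns.
Every column is a pivot column, so the columns are linearly independent.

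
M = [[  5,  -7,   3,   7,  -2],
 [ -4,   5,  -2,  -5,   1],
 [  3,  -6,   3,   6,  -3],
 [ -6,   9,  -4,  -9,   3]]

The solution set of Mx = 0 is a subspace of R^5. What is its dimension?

3

Row reduce to echelon form.
R2 ← R2 + (4/5)·R1: [0, -3/5, 2/5, 3/5, -3/5]
R3 ← R3 − (3/5)·R1: [0, -9/5, 6/5, 9/5, -9/5]
R4 ← R4 + (6/5)·R1: [0, 3/5, -2/5, -3/5, 3/5]
R3 ← R3 − (3)·R2: [0, 0, 0, 0, 0]
R4 ← R4 + R2: [0, 0, 0, 0, 0]
2 nonzero rows, so rank(M) = 2.
M has 5 columns; by rank–nullity, nullity = 5 − 2 = 3.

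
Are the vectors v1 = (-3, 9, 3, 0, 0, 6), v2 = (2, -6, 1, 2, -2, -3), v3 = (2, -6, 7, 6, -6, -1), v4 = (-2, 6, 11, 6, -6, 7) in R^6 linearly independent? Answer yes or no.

no

Form the matrix with these vectors as rows and row reduce.
R2 ← R2 + (2/3)·R1: [0, 0, 3, 2, -2, 1]
R3 ← R3 + (2/3)·R1: [0, 0, 9, 6, -6, 3]
R4 ← R4 − (2/3)·R1: [0, 0, 9, 6, -6, 3]
R3 ← R3 − (3)·R2: [0, 0, 0, 0, 0, 0]
R4 ← R4 − (3)·R2: [0, 0, 0, 0, 0, 0]
2 nonzero rows, so the 4 vectors span a space of dimension 2.
Since 2 < 4, the vectors are linearly dependent.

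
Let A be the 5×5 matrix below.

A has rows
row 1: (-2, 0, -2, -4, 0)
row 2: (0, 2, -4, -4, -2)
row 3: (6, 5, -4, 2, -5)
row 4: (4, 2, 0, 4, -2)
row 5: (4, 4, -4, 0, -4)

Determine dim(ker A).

Row reduce to echelon form.
R3 ← R3 + (3)·R1: [0, 5, -10, -10, -5]
R4 ← R4 + (2)·R1: [0, 2, -4, -4, -2]
R5 ← R5 + (2)·R1: [0, 4, -8, -8, -4]
R3 ← R3 − (5/2)·R2: [0, 0, 0, 0, 0]
R4 ← R4 − R2: [0, 0, 0, 0, 0]
R5 ← R5 − (2)·R2: [0, 0, 0, 0, 0]
2 nonzero rows, so rank(A) = 2.
A has 5 columns; by rank–nullity, nullity = 5 − 2 = 3.

3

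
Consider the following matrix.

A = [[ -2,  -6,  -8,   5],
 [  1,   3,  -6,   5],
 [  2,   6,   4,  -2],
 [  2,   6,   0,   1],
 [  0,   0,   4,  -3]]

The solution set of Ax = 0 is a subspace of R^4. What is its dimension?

2

Row reduce to echelon form.
R2 ← R2 + (1/2)·R1: [0, 0, -10, 15/2]
R3 ← R3 + R1: [0, 0, -4, 3]
R4 ← R4 + R1: [0, 0, -8, 6]
R3 ← R3 − (2/5)·R2: [0, 0, 0, 0]
R4 ← R4 − (4/5)·R2: [0, 0, 0, 0]
R5 ← R5 + (2/5)·R2: [0, 0, 0, 0]
2 nonzero rows, so rank(A) = 2.
A has 4 columns; by rank–nullity, nullity = 4 − 2 = 2.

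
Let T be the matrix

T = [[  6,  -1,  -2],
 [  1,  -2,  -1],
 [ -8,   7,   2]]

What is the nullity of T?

Row reduce to echelon form.
R2 ← R2 − (1/6)·R1: [0, -11/6, -2/3]
R3 ← R3 + (4/3)·R1: [0, 17/3, -2/3]
R3 ← R3 + (34/11)·R2: [0, 0, -30/11]
3 nonzero rows, so rank(T) = 3.
T has 3 columns; by rank–nullity, nullity = 3 − 3 = 0.

0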